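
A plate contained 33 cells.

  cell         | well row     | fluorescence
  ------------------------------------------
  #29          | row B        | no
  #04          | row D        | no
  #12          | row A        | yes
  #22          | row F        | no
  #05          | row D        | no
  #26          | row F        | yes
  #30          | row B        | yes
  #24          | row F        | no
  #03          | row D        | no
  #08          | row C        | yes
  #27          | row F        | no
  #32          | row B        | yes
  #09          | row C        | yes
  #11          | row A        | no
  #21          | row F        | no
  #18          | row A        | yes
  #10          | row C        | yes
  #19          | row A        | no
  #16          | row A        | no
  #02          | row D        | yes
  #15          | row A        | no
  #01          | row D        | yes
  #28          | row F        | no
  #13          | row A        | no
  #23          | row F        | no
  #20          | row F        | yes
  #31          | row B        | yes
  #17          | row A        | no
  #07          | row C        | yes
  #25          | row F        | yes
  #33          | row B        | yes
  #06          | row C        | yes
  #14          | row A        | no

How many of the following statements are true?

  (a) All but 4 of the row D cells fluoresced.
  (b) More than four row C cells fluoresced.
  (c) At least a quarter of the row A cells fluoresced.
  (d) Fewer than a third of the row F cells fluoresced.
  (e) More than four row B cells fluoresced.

(a) row D: |A| = 5, |A ∩ B| = 2; needs |A ∖ B| = 4 — false.
(b) row C: |A| = 5, |A ∩ B| = 5; needs |A ∩ B| > 4 — true.
(c) row A: |A| = 9, |A ∩ B| = 2; needs |A ∩ B| / |A| ≥ 1/4 — false.
(d) row F: |A| = 9, |A ∩ B| = 3; needs |A ∩ B| / |A| < 1/3 — false.
(e) row B: |A| = 5, |A ∩ B| = 4; needs |A ∩ B| > 4 — false.

1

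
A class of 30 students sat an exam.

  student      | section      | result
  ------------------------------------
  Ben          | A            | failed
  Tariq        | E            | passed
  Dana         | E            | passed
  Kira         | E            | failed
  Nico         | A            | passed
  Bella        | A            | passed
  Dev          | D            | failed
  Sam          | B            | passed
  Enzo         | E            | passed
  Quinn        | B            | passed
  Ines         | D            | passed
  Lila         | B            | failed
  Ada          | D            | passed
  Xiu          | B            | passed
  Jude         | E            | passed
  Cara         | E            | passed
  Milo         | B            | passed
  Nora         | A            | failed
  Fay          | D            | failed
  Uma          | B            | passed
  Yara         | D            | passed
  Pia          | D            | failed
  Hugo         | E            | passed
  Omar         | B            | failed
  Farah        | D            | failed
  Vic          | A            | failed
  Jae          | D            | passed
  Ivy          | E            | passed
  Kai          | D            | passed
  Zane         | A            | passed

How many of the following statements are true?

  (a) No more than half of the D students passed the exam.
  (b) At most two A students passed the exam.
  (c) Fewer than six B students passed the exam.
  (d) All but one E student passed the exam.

2

(a) D: |A| = 9, |A ∩ B| = 5; needs |A ∩ B| ≤ |A ∖ B| — false.
(b) A: |A| = 6, |A ∩ B| = 3; needs |A ∩ B| ≤ 2 — false.
(c) B: |A| = 7, |A ∩ B| = 5; needs |A ∩ B| < 6 — true.
(d) E: |A| = 8, |A ∩ B| = 7; needs |A ∖ B| = 1 — true.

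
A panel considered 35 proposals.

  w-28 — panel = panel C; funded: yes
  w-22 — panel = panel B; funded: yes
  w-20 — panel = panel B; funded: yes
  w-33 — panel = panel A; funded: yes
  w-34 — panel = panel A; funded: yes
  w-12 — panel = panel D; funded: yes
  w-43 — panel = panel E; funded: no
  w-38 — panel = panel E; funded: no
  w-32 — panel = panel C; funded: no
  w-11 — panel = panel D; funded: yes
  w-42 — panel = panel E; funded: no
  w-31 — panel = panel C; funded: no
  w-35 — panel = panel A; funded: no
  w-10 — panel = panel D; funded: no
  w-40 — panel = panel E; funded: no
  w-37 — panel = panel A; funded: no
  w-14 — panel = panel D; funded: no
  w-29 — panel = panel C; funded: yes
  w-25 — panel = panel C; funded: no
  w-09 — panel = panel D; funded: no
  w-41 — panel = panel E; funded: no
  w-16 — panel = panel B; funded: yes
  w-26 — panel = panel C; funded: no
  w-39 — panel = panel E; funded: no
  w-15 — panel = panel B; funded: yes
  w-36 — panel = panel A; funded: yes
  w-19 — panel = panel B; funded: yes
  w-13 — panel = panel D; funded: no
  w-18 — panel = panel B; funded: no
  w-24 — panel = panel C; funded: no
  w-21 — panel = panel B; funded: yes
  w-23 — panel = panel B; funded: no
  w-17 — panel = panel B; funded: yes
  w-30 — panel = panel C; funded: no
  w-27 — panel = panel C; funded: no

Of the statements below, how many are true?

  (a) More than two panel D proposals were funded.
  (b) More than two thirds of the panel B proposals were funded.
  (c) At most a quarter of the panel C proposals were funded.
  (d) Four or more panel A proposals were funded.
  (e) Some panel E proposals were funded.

(a) panel D: |A| = 6, |A ∩ B| = 2; needs |A ∩ B| > 2 — false.
(b) panel B: |A| = 9, |A ∩ B| = 7; needs |A ∩ B| / |A| > 2/3 — true.
(c) panel C: |A| = 9, |A ∩ B| = 2; needs |A ∩ B| / |A| ≤ 1/4 — true.
(d) panel A: |A| = 5, |A ∩ B| = 3; needs |A ∩ B| ≥ 4 — false.
(e) panel E: |A| = 6, |A ∩ B| = 0; needs A ∩ B ≠ ∅ (|A ∩ B| ≥ 1) — false.

2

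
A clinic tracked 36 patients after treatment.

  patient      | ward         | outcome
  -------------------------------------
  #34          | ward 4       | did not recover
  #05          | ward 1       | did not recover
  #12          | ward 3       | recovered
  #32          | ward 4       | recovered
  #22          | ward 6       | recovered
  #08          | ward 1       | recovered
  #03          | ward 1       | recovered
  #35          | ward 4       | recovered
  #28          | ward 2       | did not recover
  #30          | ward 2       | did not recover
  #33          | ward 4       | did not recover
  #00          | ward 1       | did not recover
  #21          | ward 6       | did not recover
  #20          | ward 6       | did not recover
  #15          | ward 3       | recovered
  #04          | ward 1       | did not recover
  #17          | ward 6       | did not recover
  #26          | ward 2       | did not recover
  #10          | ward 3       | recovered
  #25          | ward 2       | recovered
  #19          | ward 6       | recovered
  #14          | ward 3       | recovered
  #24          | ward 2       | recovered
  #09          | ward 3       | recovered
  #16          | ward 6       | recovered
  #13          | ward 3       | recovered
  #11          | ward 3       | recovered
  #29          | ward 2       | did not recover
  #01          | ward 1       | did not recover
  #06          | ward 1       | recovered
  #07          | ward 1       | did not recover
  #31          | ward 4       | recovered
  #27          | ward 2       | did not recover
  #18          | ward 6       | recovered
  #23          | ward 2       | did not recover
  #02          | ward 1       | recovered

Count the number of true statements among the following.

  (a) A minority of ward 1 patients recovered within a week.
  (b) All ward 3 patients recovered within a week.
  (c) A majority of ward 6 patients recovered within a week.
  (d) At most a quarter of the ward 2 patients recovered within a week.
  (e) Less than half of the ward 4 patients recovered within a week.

(a) ward 1: |A| = 9, |A ∩ B| = 4; needs |A ∩ B| < |A ∖ B| — true.
(b) ward 3: |A| = 7, |A ∩ B| = 7; needs A ⊆ B, i.e. every element of A is in B (|A ∖ B| = 0) — true.
(c) ward 6: |A| = 7, |A ∩ B| = 4; needs |A ∩ B| > |A ∖ B| — true.
(d) ward 2: |A| = 8, |A ∩ B| = 2; needs |A ∩ B| / |A| ≤ 1/4 — true.
(e) ward 4: |A| = 5, |A ∩ B| = 3; needs |A ∩ B| < |A ∖ B| — false.

4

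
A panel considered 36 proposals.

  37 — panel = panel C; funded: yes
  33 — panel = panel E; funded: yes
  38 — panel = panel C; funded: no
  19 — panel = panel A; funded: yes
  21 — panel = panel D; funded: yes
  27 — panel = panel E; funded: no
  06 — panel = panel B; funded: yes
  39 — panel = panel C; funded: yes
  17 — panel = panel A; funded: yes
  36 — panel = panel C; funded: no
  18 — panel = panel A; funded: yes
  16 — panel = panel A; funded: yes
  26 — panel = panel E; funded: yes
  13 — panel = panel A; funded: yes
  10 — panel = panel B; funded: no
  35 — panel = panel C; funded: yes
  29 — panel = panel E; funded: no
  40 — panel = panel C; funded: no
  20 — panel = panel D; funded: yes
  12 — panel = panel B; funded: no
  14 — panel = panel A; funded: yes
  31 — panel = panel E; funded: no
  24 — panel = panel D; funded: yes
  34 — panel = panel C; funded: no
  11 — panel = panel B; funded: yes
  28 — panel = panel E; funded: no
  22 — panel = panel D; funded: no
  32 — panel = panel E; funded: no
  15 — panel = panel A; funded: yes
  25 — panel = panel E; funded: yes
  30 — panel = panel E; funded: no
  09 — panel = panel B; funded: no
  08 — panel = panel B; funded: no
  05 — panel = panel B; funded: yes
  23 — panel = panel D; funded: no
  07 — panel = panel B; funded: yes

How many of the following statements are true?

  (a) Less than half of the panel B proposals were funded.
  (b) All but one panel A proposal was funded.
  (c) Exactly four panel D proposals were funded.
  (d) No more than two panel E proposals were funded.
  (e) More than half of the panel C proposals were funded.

(a) panel B: |A| = 8, |A ∩ B| = 4; needs |A ∩ B| < |A ∖ B| — false.
(b) panel A: |A| = 7, |A ∩ B| = 7; needs |A ∖ B| = 1 — false.
(c) panel D: |A| = 5, |A ∩ B| = 3; needs |A ∩ B| = 4 — false.
(d) panel E: |A| = 9, |A ∩ B| = 3; needs |A ∩ B| ≤ 2 — false.
(e) panel C: |A| = 7, |A ∩ B| = 3; needs |A ∩ B| > |A ∖ B| — false.

0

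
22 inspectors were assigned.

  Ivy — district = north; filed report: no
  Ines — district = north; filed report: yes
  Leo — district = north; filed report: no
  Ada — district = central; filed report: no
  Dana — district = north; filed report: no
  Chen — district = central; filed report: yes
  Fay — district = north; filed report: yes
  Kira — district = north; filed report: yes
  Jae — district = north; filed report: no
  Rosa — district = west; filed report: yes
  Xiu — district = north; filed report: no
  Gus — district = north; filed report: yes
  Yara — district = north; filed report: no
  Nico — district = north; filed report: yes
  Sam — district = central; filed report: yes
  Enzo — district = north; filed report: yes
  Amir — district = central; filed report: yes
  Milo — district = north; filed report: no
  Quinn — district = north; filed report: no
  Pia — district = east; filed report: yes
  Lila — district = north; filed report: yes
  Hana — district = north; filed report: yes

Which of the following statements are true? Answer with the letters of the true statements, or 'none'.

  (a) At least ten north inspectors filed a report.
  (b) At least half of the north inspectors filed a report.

|A| = 16, |A ∩ B| = 8, |A ∖ B| = 8.
(a) |A ∩ B| ≥ 10: fails.
(b) |A ∩ B| ≥ |A ∖ B|: holds.

(b)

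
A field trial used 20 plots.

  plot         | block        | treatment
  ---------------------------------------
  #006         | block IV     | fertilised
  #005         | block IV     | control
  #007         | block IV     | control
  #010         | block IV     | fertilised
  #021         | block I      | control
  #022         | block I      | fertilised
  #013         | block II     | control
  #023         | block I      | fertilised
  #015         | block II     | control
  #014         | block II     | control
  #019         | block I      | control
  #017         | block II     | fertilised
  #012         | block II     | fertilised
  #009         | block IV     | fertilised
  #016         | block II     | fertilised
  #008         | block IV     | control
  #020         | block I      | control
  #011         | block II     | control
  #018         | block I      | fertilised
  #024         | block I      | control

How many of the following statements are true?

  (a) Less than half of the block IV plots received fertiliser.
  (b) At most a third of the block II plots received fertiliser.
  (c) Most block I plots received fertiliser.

0

(a) block IV: |A| = 6, |A ∩ B| = 3; needs |A ∩ B| < |A ∖ B| — false.
(b) block II: |A| = 7, |A ∩ B| = 3; needs |A ∩ B| / |A| ≤ 1/3 — false.
(c) block I: |A| = 7, |A ∩ B| = 3; needs |A ∩ B| > |A ∖ B| — false.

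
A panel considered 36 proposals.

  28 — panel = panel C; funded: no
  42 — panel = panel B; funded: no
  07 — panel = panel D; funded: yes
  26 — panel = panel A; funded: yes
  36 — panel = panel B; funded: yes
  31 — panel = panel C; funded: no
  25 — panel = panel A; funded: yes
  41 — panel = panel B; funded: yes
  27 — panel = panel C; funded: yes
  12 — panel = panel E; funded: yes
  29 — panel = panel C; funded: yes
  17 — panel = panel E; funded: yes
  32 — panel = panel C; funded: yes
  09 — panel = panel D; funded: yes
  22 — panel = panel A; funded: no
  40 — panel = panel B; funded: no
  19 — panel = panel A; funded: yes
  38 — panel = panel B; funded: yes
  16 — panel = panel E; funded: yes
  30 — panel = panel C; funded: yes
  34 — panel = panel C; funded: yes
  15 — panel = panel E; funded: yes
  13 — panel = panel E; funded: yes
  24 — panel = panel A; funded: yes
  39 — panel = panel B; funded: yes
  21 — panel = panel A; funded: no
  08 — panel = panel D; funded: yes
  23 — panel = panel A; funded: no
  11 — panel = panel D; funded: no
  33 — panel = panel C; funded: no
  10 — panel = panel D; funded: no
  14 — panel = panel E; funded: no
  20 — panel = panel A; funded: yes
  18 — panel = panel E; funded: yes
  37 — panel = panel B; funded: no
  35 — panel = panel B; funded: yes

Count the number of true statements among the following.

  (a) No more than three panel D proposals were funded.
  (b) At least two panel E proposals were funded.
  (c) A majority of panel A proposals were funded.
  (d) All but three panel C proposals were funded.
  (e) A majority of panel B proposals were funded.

(a) panel D: |A| = 5, |A ∩ B| = 3; needs |A ∩ B| ≤ 3 — true.
(b) panel E: |A| = 7, |A ∩ B| = 6; needs |A ∩ B| ≥ 2 — true.
(c) panel A: |A| = 8, |A ∩ B| = 5; needs |A ∩ B| > |A ∖ B| — true.
(d) panel C: |A| = 8, |A ∩ B| = 5; needs |A ∖ B| = 3 — true.
(e) panel B: |A| = 8, |A ∩ B| = 5; needs |A ∩ B| > |A ∖ B| — true.

5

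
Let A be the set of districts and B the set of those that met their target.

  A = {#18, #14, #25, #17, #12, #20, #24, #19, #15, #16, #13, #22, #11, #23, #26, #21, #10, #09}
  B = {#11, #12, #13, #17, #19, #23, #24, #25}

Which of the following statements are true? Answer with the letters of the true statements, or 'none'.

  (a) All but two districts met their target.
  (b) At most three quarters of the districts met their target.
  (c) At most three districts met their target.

|A| = 18, |A ∩ B| = 8, |A ∖ B| = 10.
(a) |A ∖ B| = 2: fails.
(b) |A ∩ B| / |A| ≤ 3/4: holds.
(c) |A ∩ B| ≤ 3: fails.

(b)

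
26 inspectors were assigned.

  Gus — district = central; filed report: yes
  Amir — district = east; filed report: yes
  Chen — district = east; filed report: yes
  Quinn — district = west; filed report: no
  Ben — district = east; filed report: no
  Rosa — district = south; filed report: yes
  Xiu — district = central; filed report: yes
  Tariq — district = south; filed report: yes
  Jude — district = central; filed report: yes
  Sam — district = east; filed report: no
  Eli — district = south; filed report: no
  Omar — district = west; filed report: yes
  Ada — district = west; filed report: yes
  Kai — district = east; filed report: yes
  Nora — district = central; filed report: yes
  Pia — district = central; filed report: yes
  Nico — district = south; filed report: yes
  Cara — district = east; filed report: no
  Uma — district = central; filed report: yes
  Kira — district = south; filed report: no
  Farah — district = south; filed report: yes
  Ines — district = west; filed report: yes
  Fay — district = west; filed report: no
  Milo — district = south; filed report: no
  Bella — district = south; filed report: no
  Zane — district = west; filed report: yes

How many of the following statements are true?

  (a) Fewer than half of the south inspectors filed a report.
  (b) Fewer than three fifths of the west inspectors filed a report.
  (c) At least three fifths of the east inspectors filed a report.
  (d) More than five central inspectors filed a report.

1

(a) south: |A| = 8, |A ∩ B| = 4; needs |A ∩ B| < |A ∖ B| — false.
(b) west: |A| = 6, |A ∩ B| = 4; needs |A ∩ B| / |A| < 3/5 — false.
(c) east: |A| = 6, |A ∩ B| = 3; needs |A ∩ B| / |A| ≥ 3/5 — false.
(d) central: |A| = 6, |A ∩ B| = 6; needs |A ∩ B| > 5 — true.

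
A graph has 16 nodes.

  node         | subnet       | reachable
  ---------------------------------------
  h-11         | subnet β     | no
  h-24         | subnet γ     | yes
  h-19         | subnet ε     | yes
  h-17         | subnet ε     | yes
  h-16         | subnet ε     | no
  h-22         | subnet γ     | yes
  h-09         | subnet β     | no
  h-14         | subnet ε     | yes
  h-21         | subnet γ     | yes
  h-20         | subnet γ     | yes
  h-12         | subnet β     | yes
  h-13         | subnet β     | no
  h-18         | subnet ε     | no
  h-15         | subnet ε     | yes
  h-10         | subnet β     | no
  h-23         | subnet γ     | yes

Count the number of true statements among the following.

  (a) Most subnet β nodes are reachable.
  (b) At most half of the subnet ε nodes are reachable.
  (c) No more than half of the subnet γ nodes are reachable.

0

(a) subnet β: |A| = 5, |A ∩ B| = 1; needs |A ∩ B| > |A ∖ B| — false.
(b) subnet ε: |A| = 6, |A ∩ B| = 4; needs |A ∩ B| ≤ |A ∖ B| — false.
(c) subnet γ: |A| = 5, |A ∩ B| = 5; needs |A ∩ B| ≤ |A ∖ B| — false.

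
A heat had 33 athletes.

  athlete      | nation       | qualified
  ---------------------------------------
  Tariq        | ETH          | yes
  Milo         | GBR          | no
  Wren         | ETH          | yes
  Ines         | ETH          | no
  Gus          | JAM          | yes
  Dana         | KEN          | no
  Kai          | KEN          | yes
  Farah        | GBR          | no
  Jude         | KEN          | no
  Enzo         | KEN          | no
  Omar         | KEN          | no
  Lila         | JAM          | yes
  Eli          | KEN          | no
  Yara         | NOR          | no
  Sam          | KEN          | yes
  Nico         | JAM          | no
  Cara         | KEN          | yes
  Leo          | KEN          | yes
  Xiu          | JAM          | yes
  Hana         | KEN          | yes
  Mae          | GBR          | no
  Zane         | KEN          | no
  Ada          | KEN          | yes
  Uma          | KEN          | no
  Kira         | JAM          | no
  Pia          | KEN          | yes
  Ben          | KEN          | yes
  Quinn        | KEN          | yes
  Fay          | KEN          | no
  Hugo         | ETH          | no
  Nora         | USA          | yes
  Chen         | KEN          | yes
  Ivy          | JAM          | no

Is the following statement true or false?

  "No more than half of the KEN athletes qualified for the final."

False

'No more than half of the KEN athletes qualified for the final' holds iff |A ∩ B| ≤ |A ∖ B|.
|A| = 18, |A ∩ B| = 10, |A ∖ B| = 8.
10 > 8, so the statement is false.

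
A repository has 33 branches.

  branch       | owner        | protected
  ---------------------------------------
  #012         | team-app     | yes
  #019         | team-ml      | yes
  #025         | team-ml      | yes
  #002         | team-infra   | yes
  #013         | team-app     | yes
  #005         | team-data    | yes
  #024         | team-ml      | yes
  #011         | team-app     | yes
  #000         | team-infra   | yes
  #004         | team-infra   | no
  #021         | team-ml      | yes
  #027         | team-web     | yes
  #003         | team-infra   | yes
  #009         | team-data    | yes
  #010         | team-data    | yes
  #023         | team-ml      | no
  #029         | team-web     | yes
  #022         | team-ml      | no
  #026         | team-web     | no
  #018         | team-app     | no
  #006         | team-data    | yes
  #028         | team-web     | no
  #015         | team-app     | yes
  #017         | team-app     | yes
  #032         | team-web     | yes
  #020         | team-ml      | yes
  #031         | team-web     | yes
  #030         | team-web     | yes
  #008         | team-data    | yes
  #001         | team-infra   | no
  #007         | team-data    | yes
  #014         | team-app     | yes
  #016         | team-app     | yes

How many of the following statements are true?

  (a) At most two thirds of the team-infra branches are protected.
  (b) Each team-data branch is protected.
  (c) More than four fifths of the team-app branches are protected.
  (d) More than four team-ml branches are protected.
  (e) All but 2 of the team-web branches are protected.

5

(a) team-infra: |A| = 5, |A ∩ B| = 3; needs |A ∩ B| / |A| ≤ 2/3 — true.
(b) team-data: |A| = 6, |A ∩ B| = 6; needs A ⊆ B, i.e. every element of A is in B (|A ∖ B| = 0) — true.
(c) team-app: |A| = 8, |A ∩ B| = 7; needs |A ∩ B| / |A| > 4/5 — true.
(d) team-ml: |A| = 7, |A ∩ B| = 5; needs |A ∩ B| > 4 — true.
(e) team-web: |A| = 7, |A ∩ B| = 5; needs |A ∖ B| = 2 — true.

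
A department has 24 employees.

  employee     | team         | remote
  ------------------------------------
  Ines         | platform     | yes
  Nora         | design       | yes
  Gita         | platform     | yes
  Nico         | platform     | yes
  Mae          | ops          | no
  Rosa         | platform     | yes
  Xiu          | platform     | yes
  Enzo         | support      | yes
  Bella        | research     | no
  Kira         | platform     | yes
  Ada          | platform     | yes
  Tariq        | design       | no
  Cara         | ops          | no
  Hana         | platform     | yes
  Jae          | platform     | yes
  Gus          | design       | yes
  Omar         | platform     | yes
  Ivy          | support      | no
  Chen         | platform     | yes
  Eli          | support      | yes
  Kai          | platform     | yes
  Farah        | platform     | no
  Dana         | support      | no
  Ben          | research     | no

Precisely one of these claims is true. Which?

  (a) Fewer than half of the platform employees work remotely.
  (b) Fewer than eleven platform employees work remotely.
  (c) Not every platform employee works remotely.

|A| = 13, |A ∩ B| = 12, |A ∖ B| = 1.
(a) requires |A ∩ B| < |A ∖ B|: false.
(b) requires |A ∩ B| < 11: false.
(c) requires A ⊄ B (|A ∖ B| ≥ 1): true.

(c)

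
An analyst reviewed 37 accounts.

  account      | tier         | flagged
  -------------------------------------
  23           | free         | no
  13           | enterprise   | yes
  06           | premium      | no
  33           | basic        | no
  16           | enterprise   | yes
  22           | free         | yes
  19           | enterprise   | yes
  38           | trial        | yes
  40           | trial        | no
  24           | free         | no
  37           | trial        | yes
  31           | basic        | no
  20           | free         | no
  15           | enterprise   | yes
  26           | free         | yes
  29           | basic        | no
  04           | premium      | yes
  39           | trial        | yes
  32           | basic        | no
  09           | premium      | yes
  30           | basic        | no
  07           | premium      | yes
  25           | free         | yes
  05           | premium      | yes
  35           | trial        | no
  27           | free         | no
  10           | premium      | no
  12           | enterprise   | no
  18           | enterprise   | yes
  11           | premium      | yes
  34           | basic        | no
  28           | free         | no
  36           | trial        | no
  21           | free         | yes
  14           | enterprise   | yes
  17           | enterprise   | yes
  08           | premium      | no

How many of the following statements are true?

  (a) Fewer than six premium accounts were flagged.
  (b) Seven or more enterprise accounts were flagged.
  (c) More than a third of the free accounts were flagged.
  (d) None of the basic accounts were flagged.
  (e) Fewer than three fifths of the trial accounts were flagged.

5

(a) premium: |A| = 8, |A ∩ B| = 5; needs |A ∩ B| < 6 — true.
(b) enterprise: |A| = 8, |A ∩ B| = 7; needs |A ∩ B| ≥ 7 — true.
(c) free: |A| = 9, |A ∩ B| = 4; needs |A ∩ B| / |A| > 1/3 — true.
(d) basic: |A| = 6, |A ∩ B| = 0; needs A ∩ B = ∅ (|A ∩ B| = 0) — true.
(e) trial: |A| = 6, |A ∩ B| = 3; needs |A ∩ B| / |A| < 3/5 — true.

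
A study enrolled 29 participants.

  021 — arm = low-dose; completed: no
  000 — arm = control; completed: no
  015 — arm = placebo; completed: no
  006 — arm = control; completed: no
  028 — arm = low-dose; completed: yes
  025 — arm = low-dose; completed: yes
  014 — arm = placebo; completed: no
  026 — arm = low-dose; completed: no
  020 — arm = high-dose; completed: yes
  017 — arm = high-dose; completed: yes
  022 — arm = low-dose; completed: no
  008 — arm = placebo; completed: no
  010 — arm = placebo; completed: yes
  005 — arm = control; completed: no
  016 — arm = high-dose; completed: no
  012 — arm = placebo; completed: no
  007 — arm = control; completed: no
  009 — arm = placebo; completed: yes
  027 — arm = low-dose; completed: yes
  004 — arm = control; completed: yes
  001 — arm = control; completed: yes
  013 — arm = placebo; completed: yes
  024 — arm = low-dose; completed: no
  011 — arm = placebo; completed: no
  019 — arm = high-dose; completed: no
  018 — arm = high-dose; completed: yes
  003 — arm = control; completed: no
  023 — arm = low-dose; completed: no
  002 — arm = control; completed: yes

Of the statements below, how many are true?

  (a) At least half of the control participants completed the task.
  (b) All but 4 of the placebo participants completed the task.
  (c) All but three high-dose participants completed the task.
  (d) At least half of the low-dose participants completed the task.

0

(a) control: |A| = 8, |A ∩ B| = 3; needs |A ∩ B| ≥ |A ∖ B| — false.
(b) placebo: |A| = 8, |A ∩ B| = 3; needs |A ∖ B| = 4 — false.
(c) high-dose: |A| = 5, |A ∩ B| = 3; needs |A ∖ B| = 3 — false.
(d) low-dose: |A| = 8, |A ∩ B| = 3; needs |A ∩ B| ≥ |A ∖ B| — false.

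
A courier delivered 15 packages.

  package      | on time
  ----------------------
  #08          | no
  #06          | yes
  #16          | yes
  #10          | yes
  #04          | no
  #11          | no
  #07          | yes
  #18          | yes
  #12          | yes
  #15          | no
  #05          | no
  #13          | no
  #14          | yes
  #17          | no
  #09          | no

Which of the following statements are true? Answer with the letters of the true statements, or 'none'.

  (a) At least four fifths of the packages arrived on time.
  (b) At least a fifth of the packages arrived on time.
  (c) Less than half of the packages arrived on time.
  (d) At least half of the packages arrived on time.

(b), (c)

|A| = 15, |A ∩ B| = 7, |A ∖ B| = 8.
(a) |A ∩ B| / |A| ≥ 4/5: fails.
(b) |A ∩ B| / |A| ≥ 1/5: holds.
(c) |A ∩ B| < |A ∖ B|: holds.
(d) |A ∩ B| ≥ |A ∖ B|: fails.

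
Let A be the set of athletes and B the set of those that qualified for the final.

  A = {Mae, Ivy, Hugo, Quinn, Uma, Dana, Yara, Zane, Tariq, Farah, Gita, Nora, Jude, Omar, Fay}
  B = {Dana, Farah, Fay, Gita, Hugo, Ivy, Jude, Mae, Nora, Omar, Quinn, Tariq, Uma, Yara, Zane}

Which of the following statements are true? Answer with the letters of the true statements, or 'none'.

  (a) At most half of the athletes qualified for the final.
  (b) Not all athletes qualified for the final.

|A| = 15, |A ∩ B| = 15, |A ∖ B| = 0.
(a) |A ∩ B| ≤ |A ∖ B|: fails.
(b) A ⊄ B (|A ∖ B| ≥ 1): fails.

none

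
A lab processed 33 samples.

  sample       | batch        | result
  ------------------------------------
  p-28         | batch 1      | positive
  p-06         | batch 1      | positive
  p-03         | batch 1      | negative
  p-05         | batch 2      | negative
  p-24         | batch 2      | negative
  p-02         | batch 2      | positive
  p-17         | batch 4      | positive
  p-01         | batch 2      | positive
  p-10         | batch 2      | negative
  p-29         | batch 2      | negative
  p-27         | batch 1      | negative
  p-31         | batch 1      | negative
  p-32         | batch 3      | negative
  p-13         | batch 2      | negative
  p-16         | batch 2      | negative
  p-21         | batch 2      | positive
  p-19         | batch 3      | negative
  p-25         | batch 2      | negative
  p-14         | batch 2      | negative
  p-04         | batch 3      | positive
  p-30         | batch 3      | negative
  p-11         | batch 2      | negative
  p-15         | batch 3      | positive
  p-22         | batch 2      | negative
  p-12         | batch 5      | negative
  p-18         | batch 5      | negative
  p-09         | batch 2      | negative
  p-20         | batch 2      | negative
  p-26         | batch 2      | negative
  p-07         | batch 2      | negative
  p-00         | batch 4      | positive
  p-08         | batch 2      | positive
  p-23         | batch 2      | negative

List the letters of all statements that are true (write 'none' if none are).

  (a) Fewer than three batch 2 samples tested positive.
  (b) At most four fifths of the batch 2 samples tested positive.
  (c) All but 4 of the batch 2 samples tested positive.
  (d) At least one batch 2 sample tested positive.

(b), (d)

|A| = 19, |A ∩ B| = 4, |A ∖ B| = 15.
(a) |A ∩ B| < 3: fails.
(b) |A ∩ B| / |A| ≤ 4/5: holds.
(c) |A ∖ B| = 4: fails.
(d) A ∩ B ≠ ∅ (|A ∩ B| ≥ 1): holds.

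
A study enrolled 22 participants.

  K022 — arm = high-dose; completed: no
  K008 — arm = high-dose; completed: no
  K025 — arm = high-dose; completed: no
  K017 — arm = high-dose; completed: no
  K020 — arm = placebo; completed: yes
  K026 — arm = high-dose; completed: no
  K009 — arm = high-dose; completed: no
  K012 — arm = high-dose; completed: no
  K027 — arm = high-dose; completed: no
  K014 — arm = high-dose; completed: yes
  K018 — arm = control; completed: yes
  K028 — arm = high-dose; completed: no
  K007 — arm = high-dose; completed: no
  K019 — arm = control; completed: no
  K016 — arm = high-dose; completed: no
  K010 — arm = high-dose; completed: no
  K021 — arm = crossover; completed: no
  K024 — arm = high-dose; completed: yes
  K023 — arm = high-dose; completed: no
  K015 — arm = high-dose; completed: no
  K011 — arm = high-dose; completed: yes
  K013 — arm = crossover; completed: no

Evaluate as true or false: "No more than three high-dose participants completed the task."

True

Truth condition: |A ∩ B| ≤ 3.
|A| = 17, |A ∩ B| = 3, |A ∖ B| = 14.
|A ∩ B| = 3, so the statement is true.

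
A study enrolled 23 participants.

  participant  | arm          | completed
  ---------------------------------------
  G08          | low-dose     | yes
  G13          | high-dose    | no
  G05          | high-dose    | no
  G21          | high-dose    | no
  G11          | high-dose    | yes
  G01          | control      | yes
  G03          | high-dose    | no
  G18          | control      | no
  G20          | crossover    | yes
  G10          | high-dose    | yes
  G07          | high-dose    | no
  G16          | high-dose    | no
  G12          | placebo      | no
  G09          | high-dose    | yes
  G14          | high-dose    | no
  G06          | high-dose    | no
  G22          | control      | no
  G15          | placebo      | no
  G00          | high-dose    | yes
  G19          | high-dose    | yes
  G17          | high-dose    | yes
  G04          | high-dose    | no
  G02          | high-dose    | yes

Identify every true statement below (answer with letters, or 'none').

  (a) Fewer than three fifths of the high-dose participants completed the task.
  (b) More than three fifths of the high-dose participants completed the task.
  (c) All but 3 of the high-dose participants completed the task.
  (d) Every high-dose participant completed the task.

|A| = 16, |A ∩ B| = 7, |A ∖ B| = 9.
(a) |A ∩ B| / |A| < 3/5: holds.
(b) |A ∩ B| / |A| > 3/5: fails.
(c) |A ∖ B| = 3: fails.
(d) A ⊆ B, i.e. every element of A is in B (|A ∖ B| = 0): fails.

(a)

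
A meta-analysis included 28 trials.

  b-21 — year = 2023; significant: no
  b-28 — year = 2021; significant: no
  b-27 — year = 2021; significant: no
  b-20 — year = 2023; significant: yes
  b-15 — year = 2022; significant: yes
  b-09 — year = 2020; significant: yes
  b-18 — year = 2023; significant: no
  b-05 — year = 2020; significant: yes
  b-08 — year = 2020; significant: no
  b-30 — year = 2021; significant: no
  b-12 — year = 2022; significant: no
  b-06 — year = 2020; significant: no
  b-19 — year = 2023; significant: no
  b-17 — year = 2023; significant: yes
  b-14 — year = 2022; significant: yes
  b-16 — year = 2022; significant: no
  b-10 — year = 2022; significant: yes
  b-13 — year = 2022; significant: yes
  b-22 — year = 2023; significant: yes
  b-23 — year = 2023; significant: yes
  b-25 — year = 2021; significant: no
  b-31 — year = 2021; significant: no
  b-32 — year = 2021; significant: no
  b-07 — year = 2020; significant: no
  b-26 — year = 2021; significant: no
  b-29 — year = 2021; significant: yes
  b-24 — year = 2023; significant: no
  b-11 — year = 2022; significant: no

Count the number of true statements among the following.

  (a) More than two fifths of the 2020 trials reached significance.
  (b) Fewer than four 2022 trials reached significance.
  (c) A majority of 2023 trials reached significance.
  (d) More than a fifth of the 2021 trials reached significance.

(a) 2020: |A| = 5, |A ∩ B| = 2; needs |A ∩ B| / |A| > 2/5 — false.
(b) 2022: |A| = 7, |A ∩ B| = 4; needs |A ∩ B| < 4 — false.
(c) 2023: |A| = 8, |A ∩ B| = 4; needs |A ∩ B| > |A ∖ B| — false.
(d) 2021: |A| = 8, |A ∩ B| = 1; needs |A ∩ B| / |A| > 1/5 — false.

0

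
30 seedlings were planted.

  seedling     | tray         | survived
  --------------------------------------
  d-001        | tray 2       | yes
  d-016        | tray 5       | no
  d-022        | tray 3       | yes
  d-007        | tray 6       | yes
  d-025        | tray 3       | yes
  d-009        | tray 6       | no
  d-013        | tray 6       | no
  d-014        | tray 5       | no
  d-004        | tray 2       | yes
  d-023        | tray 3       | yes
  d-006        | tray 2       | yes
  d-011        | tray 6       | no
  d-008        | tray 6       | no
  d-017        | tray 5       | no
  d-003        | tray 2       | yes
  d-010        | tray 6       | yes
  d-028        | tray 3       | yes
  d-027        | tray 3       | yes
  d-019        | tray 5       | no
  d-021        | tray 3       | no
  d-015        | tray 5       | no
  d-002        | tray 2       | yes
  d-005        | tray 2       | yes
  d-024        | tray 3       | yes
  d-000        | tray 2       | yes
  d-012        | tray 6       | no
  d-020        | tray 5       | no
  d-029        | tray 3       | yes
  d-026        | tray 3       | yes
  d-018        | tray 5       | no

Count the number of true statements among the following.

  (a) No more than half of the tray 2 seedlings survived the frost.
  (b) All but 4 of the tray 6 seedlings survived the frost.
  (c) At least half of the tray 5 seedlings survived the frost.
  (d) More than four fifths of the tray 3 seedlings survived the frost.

(a) tray 2: |A| = 7, |A ∩ B| = 7; needs |A ∩ B| ≤ |A ∖ B| — false.
(b) tray 6: |A| = 7, |A ∩ B| = 2; needs |A ∖ B| = 4 — false.
(c) tray 5: |A| = 7, |A ∩ B| = 0; needs |A ∩ B| ≥ |A ∖ B| — false.
(d) tray 3: |A| = 9, |A ∩ B| = 8; needs |A ∩ B| / |A| > 4/5 — true.

1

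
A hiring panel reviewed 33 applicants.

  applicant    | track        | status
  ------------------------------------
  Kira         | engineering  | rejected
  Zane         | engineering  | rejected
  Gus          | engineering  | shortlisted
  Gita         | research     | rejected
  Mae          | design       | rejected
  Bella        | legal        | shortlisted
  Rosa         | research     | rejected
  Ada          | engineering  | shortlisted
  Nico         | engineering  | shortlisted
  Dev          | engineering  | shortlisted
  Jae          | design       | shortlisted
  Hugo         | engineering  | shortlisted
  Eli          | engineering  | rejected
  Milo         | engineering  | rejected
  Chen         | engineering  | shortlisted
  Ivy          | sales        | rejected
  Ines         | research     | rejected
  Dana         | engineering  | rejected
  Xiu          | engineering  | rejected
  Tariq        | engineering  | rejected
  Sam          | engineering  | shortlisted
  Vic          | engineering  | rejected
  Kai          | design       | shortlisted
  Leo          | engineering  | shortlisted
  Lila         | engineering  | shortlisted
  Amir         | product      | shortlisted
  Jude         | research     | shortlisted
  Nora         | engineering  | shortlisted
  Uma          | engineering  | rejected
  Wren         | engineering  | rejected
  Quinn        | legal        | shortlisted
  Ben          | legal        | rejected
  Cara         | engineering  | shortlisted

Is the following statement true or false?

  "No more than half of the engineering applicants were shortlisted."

'No more than half of the engineering applicants were shortlisted' holds iff |A ∩ B| ≤ |A ∖ B|.
|A| = 21, |A ∩ B| = 11, |A ∖ B| = 10.
11 > 10, so the statement is false.

False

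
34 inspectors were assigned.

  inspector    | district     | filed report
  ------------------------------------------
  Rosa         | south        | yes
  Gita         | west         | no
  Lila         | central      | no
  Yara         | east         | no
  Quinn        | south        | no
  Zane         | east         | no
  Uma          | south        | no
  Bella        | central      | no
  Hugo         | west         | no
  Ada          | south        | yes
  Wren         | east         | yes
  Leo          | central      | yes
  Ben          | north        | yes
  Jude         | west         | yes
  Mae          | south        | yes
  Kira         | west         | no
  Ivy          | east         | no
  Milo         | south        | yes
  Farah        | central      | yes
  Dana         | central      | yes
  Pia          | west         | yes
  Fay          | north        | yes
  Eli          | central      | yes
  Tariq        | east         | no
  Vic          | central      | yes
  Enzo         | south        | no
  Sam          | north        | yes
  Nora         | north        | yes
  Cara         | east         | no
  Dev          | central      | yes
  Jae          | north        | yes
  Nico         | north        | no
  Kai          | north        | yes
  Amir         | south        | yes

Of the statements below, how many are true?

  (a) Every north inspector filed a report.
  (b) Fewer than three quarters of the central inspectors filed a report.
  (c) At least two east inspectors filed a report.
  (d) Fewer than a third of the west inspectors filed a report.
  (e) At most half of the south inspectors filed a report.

0

(a) north: |A| = 7, |A ∩ B| = 6; needs A ⊆ B, i.e. every element of A is in B (|A ∖ B| = 0) — false.
(b) central: |A| = 8, |A ∩ B| = 6; needs |A ∩ B| / |A| < 3/4 — false.
(c) east: |A| = 6, |A ∩ B| = 1; needs |A ∩ B| ≥ 2 — false.
(d) west: |A| = 5, |A ∩ B| = 2; needs |A ∩ B| / |A| < 1/3 — false.
(e) south: |A| = 8, |A ∩ B| = 5; needs |A ∩ B| ≤ |A ∖ B| — false.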